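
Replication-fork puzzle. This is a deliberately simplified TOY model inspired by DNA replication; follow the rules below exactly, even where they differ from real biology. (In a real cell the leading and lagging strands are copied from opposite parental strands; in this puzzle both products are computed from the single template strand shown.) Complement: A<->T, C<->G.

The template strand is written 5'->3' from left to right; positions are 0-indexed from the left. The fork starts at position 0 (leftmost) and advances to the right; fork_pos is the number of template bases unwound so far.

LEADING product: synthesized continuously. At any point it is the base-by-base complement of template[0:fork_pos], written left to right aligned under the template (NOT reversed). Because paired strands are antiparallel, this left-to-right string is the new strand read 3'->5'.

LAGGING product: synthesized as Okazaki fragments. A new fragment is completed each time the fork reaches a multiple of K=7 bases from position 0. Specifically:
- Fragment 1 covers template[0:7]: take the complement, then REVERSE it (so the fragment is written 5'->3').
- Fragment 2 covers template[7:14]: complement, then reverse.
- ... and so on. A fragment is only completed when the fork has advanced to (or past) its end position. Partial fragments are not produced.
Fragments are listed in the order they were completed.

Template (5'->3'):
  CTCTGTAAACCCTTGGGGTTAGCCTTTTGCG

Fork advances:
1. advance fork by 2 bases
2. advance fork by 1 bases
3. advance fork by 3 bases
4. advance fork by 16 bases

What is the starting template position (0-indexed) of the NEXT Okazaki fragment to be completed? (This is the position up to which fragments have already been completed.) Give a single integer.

Answer: 21

Derivation:
Step 1: advance 2 -> fork_pos = 0 + 2 = 2. Next multiple of 7 is 7 (not reached); still 0 fragment(s).
Step 2: advance 1 -> fork_pos = 2 + 1 = 3. Next multiple of 7 is 7 (not reached); still 0 fragment(s).
Step 3: advance 3 -> fork_pos = 3 + 3 = 6. Next multiple of 7 is 7 (not reached); still 0 fragment(s).
Step 4: advance 16 -> fork_pos = 6 + 16 = 22. Reached multiple(s) of 7: 7, 14, 21 -> fragments 1-3 completed (3 total).
3 fragment(s) completed, covering template[0:21] (3 x 7 = 21). The next fragment, fragment 4, covers template[21:28], so it starts at position 21.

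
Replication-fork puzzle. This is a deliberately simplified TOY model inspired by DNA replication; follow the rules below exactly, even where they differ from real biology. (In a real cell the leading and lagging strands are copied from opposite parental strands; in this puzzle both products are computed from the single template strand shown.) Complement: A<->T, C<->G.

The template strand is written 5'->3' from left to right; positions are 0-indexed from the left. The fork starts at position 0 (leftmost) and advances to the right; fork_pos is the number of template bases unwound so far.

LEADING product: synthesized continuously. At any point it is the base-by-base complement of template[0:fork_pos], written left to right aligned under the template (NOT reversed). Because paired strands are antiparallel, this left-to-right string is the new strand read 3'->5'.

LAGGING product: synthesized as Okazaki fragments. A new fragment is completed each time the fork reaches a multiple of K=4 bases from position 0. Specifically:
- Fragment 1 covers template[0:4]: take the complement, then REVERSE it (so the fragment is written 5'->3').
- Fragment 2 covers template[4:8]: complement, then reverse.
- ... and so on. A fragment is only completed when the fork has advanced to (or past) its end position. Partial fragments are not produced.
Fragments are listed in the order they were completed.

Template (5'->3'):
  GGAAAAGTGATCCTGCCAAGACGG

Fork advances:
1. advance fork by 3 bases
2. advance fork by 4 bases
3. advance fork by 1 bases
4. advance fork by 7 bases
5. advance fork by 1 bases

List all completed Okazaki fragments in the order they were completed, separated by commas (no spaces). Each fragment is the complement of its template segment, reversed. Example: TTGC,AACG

Step 1: advance 3 -> fork_pos = 0 + 3 = 3. Next multiple of 4 is 4 (not reached); still 0 fragment(s).
Step 2: advance 4 -> fork_pos = 3 + 4 = 7. Reached multiple(s) of 4: 4 -> fragment 1 completed (1 total).
Step 3: advance 1 -> fork_pos = 7 + 1 = 8. Reached multiple(s) of 4: 8 -> fragment 2 completed (2 total).
Step 4: advance 7 -> fork_pos = 8 + 7 = 15. Reached multiple(s) of 4: 12 -> fragment 3 completed (3 total).
Step 5: advance 1 -> fork_pos = 15 + 1 = 16. Reached multiple(s) of 4: 16 -> fragment 4 completed (4 total).
Final fork_pos = 16, so 4 fragment(s) are complete. Build each: template segment -> complement -> reverse.
Fragment 1: template[0:4] = GGAA -> complement CCTT -> reversed TTCC
Fragment 2: template[4:8] = AAGT -> complement TTCA -> reversed ACTT
Fragment 3: template[8:12] = GATC -> complement CTAG -> reversed GATC
Fragment 4: template[12:16] = CTGC -> complement GACG -> reversed GCAG

Answer: TTCC,ACTT,GATC,GCAG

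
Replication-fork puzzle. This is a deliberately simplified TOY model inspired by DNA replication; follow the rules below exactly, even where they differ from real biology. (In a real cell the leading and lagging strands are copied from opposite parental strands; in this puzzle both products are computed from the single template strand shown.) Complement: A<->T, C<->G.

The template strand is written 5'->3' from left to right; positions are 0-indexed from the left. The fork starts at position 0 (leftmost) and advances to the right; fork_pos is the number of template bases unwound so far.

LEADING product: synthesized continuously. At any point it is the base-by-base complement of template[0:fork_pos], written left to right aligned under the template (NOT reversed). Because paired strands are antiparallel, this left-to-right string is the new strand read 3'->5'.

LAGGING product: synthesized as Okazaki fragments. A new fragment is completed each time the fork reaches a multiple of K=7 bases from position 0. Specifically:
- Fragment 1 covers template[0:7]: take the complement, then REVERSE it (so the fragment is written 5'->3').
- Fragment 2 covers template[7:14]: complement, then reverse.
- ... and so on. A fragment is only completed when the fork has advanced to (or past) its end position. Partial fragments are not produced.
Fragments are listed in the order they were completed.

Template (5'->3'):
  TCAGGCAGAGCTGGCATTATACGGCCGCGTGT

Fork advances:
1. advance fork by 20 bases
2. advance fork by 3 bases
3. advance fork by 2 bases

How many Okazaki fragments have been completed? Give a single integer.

Answer: 3

Derivation:
Step 1: advance 20 -> fork_pos = 0 + 20 = 20. Reached multiple(s) of 7: 7, 14 -> fragments 1-2 completed (2 total).
Step 2: advance 3 -> fork_pos = 20 + 3 = 23. Reached multiple(s) of 7: 21 -> fragment 3 completed (3 total).
Step 3: advance 2 -> fork_pos = 23 + 2 = 25. Next multiple of 7 is 28 (not reached); still 3 fragment(s).
Check: final fork_pos = 25; the multiples of 7 that are <= 25 are 7..21 -> 25 // 7 = 3 completed fragment(s).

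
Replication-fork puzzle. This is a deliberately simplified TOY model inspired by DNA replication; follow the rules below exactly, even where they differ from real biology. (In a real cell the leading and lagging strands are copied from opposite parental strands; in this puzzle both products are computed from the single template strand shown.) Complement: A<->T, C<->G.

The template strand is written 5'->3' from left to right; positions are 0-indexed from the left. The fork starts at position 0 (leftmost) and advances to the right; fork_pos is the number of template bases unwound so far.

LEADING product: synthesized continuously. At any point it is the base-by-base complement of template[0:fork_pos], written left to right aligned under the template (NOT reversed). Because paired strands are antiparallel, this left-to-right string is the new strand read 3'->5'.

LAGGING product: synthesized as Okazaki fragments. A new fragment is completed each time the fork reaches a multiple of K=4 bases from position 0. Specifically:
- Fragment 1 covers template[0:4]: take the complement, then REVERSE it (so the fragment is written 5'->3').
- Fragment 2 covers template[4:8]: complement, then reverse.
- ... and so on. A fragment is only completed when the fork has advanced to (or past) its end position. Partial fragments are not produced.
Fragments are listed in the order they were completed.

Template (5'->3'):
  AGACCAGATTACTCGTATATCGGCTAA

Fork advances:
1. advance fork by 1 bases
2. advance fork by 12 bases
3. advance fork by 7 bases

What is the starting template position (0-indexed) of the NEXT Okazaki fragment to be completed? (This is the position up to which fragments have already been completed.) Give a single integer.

Step 1: advance 1 -> fork_pos = 0 + 1 = 1. Next multiple of 4 is 4 (not reached); still 0 fragment(s).
Step 2: advance 12 -> fork_pos = 1 + 12 = 13. Reached multiple(s) of 4: 4, 8, 12 -> fragments 1-3 completed (3 total).
Step 3: advance 7 -> fork_pos = 13 + 7 = 20. Reached multiple(s) of 4: 16, 20 -> fragments 4-5 completed (5 total).
5 fragment(s) completed, covering template[0:20] (5 x 4 = 20). The next fragment, fragment 6, covers template[20:24], so it starts at position 20.

Answer: 20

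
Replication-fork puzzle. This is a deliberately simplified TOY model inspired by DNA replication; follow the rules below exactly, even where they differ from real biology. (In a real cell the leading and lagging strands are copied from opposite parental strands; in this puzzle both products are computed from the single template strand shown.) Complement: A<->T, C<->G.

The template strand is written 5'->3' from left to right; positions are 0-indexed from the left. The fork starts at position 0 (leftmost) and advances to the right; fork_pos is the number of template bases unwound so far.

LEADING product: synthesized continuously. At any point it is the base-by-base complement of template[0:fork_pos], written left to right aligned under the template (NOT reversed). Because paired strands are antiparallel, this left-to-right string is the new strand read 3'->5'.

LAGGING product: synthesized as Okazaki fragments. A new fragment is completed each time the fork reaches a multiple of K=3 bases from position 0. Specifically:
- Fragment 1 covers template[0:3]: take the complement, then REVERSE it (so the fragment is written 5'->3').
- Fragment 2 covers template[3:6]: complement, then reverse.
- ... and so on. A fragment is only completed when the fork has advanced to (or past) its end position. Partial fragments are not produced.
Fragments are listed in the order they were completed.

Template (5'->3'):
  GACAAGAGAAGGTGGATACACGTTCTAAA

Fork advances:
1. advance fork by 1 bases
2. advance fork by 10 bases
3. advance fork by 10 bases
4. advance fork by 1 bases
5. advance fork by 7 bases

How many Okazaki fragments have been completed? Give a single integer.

Step 1: advance 1 -> fork_pos = 0 + 1 = 1. Next multiple of 3 is 3 (not reached); still 0 fragment(s).
Step 2: advance 10 -> fork_pos = 1 + 10 = 11. Reached multiple(s) of 3: 3, 6, 9 -> fragments 1-3 completed (3 total).
Step 3: advance 10 -> fork_pos = 11 + 10 = 21. Reached multiple(s) of 3: 12, 15, 18, 21 -> fragments 4-7 completed (7 total).
Step 4: advance 1 -> fork_pos = 21 + 1 = 22. Next multiple of 3 is 24 (not reached); still 7 fragment(s).
Step 5: advance 7 -> fork_pos = 22 + 7 = 29. Reached multiple(s) of 3: 24, 27 -> fragments 8-9 completed (9 total).
Check: final fork_pos = 29; the multiples of 3 that are <= 29 are 3..27 -> 29 // 3 = 9 completed fragment(s).

Answer: 9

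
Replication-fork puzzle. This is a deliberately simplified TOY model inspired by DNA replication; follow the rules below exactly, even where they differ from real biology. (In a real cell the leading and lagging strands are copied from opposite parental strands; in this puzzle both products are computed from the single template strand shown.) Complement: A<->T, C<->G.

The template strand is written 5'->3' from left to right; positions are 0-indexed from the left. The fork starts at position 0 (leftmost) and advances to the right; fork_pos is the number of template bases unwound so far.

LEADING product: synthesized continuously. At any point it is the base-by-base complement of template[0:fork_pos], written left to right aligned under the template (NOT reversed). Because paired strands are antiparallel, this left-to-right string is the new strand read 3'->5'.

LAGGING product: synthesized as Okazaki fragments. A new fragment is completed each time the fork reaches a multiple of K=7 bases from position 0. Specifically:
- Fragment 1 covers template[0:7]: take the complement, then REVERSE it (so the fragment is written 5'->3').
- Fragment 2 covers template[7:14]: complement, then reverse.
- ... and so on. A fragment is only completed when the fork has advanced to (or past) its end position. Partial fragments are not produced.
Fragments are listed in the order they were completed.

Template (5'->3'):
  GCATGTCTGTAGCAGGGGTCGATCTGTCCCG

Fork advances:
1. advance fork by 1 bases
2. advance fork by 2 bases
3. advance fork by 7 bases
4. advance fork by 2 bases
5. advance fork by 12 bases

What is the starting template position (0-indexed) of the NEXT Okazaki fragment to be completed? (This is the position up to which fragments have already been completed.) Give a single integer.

Answer: 21

Derivation:
Step 1: advance 1 -> fork_pos = 0 + 1 = 1. Next multiple of 7 is 7 (not reached); still 0 fragment(s).
Step 2: advance 2 -> fork_pos = 1 + 2 = 3. Next multiple of 7 is 7 (not reached); still 0 fragment(s).
Step 3: advance 7 -> fork_pos = 3 + 7 = 10. Reached multiple(s) of 7: 7 -> fragment 1 completed (1 total).
Step 4: advance 2 -> fork_pos = 10 + 2 = 12. Next multiple of 7 is 14 (not reached); still 1 fragment(s).
Step 5: advance 12 -> fork_pos = 12 + 12 = 24. Reached multiple(s) of 7: 14, 21 -> fragments 2-3 completed (3 total).
3 fragment(s) completed, covering template[0:21] (3 x 7 = 21). The next fragment, fragment 4, covers template[21:28], so it starts at position 21.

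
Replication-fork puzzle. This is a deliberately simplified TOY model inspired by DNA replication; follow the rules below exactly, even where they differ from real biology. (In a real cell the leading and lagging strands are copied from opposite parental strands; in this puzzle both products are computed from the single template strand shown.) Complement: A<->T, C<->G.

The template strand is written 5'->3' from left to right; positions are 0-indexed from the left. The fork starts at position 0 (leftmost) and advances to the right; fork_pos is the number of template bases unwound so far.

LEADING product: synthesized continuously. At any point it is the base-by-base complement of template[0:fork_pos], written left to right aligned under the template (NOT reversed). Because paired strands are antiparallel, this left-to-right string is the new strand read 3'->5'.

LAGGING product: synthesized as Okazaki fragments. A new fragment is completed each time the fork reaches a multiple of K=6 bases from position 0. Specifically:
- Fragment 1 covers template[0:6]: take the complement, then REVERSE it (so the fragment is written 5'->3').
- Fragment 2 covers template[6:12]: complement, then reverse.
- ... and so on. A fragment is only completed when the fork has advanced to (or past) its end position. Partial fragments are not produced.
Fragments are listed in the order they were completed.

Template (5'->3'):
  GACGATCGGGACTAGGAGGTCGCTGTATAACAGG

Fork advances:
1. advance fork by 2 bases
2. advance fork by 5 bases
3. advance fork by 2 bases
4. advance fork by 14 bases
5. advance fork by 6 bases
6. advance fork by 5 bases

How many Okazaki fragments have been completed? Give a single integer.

Answer: 5

Derivation:
Step 1: advance 2 -> fork_pos = 0 + 2 = 2. Next multiple of 6 is 6 (not reached); still 0 fragment(s).
Step 2: advance 5 -> fork_pos = 2 + 5 = 7. Reached multiple(s) of 6: 6 -> fragment 1 completed (1 total).
Step 3: advance 2 -> fork_pos = 7 + 2 = 9. Next multiple of 6 is 12 (not reached); still 1 fragment(s).
Step 4: advance 14 -> fork_pos = 9 + 14 = 23. Reached multiple(s) of 6: 12, 18 -> fragments 2-3 completed (3 total).
Step 5: advance 6 -> fork_pos = 23 + 6 = 29. Reached multiple(s) of 6: 24 -> fragment 4 completed (4 total).
Step 6: advance 5 -> fork_pos = 29 + 5 = 34. Reached multiple(s) of 6: 30 -> fragment 5 completed (5 total).
Check: final fork_pos = 34; the multiples of 6 that are <= 34 are 6..30 -> 34 // 6 = 5 completed fragment(s).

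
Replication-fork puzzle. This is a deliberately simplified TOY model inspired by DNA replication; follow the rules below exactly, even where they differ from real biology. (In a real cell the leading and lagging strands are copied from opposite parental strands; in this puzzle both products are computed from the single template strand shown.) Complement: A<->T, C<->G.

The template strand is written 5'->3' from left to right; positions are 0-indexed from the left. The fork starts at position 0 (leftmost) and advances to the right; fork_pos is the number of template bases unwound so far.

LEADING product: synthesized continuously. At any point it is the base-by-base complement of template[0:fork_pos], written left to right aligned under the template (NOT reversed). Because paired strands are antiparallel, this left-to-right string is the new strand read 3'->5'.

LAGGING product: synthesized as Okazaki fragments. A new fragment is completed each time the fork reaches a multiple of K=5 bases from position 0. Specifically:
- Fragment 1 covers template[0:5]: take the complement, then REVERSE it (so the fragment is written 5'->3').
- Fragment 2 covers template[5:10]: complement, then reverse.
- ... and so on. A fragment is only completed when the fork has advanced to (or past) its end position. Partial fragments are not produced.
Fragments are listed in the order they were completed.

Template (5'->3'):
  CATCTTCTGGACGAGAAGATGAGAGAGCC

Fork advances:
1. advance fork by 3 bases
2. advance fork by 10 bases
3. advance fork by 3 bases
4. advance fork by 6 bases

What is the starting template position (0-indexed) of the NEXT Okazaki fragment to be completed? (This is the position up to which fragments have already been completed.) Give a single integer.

Step 1: advance 3 -> fork_pos = 0 + 3 = 3. Next multiple of 5 is 5 (not reached); still 0 fragment(s).
Step 2: advance 10 -> fork_pos = 3 + 10 = 13. Reached multiple(s) of 5: 5, 10 -> fragments 1-2 completed (2 total).
Step 3: advance 3 -> fork_pos = 13 + 3 = 16. Reached multiple(s) of 5: 15 -> fragment 3 completed (3 total).
Step 4: advance 6 -> fork_pos = 16 + 6 = 22. Reached multiple(s) of 5: 20 -> fragment 4 completed (4 total).
4 fragment(s) completed, covering template[0:20] (4 x 5 = 20). The next fragment, fragment 5, covers template[20:25], so it starts at position 20.

Answer: 20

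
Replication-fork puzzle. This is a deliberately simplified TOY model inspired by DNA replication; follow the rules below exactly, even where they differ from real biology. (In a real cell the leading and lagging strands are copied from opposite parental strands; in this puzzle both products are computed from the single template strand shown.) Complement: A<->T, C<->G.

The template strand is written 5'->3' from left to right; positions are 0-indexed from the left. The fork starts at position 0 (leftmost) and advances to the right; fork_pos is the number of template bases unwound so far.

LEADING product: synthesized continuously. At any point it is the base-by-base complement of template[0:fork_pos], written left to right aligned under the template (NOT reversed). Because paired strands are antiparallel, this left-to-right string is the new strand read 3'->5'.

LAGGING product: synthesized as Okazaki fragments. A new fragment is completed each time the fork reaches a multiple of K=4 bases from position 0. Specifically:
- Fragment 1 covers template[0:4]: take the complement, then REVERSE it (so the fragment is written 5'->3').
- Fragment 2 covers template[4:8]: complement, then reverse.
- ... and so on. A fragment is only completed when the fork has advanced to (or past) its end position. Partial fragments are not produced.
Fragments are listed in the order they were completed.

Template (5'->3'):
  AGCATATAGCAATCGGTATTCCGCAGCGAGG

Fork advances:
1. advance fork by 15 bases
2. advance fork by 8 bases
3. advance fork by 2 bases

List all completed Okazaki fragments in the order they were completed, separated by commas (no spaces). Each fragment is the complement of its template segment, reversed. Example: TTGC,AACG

Step 1: advance 15 -> fork_pos = 0 + 15 = 15. Reached multiple(s) of 4: 4, 8, 12 -> fragments 1-3 completed (3 total).
Step 2: advance 8 -> fork_pos = 15 + 8 = 23. Reached multiple(s) of 4: 16, 20 -> fragments 4-5 completed (5 total).
Step 3: advance 2 -> fork_pos = 23 + 2 = 25. Reached multiple(s) of 4: 24 -> fragment 6 completed (6 total).
Final fork_pos = 25, so 6 fragment(s) are complete. Build each: template segment -> complement -> reverse.
Fragment 1: template[0:4] = AGCA -> complement TCGT -> reversed TGCT
Fragment 2: template[4:8] = TATA -> complement ATAT -> reversed TATA
Fragment 3: template[8:12] = GCAA -> complement CGTT -> reversed TTGC
Fragment 4: template[12:16] = TCGG -> complement AGCC -> reversed CCGA
Fragment 5: template[16:20] = TATT -> complement ATAA -> reversed AATA
Fragment 6: template[20:24] = CCGC -> complement GGCG -> reversed GCGG

Answer: TGCT,TATA,TTGC,CCGA,AATA,GCGG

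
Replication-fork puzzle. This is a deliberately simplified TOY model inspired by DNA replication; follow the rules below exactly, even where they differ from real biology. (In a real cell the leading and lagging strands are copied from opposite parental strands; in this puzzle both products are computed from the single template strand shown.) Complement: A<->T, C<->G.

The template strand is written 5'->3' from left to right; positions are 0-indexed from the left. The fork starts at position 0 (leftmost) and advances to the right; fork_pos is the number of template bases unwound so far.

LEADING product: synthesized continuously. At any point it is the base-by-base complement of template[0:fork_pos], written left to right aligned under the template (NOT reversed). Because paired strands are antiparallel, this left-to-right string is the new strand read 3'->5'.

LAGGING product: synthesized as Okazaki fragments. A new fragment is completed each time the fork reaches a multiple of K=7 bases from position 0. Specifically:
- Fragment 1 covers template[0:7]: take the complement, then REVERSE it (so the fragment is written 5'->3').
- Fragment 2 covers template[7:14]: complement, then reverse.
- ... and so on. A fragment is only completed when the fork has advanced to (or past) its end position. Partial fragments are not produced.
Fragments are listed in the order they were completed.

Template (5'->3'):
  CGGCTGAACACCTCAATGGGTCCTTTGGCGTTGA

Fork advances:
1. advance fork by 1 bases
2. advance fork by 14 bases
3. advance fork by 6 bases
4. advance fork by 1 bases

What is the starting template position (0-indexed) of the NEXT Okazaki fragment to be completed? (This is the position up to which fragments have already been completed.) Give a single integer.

Step 1: advance 1 -> fork_pos = 0 + 1 = 1. Next multiple of 7 is 7 (not reached); still 0 fragment(s).
Step 2: advance 14 -> fork_pos = 1 + 14 = 15. Reached multiple(s) of 7: 7, 14 -> fragments 1-2 completed (2 total).
Step 3: advance 6 -> fork_pos = 15 + 6 = 21. Reached multiple(s) of 7: 21 -> fragment 3 completed (3 total).
Step 4: advance 1 -> fork_pos = 21 + 1 = 22. Next multiple of 7 is 28 (not reached); still 3 fragment(s).
3 fragment(s) completed, covering template[0:21] (3 x 7 = 21). The next fragment, fragment 4, covers template[21:28], so it starts at position 21.

Answer: 21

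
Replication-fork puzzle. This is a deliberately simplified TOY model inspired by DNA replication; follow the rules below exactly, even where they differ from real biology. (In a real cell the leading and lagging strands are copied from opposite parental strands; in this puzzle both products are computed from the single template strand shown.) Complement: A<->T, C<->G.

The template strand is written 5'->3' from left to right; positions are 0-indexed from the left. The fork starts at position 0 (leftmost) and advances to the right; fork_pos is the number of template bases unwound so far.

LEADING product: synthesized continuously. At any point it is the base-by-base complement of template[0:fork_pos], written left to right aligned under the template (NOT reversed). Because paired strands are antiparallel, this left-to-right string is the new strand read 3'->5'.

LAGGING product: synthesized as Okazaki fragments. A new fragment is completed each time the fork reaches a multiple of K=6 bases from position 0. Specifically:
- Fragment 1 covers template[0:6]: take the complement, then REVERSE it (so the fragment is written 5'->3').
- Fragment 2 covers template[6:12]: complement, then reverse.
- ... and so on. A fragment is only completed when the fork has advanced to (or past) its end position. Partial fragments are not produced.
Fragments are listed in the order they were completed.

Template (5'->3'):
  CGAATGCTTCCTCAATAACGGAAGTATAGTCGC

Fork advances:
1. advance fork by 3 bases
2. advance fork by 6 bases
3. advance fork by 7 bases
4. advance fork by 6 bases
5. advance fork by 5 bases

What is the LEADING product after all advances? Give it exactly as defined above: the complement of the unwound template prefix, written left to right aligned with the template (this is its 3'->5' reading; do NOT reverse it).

Step 1: advance 3 -> fork_pos = 0 + 3 = 3.
Step 2: advance 6 -> fork_pos = 3 + 6 = 9.
Step 3: advance 7 -> fork_pos = 9 + 7 = 16.
Step 4: advance 6 -> fork_pos = 16 + 6 = 22.
Step 5: advance 5 -> fork_pos = 22 + 5 = 27.
Unwound prefix: template[0:27] = CGAATGCTTCCTCAATAACGGAAGTAT
Complement it base by base (A<->T, C<->G), keeping left-to-right order:
  [0:5] CGAAT -> GCTTA
  [5:10] GCTTC -> CGAAG
  [10:15] CTCAA -> GAGTT
  [15:20] TAACG -> ATTGC
  [20:25] GAAGT -> CTTCA
  [25:27] AT -> TA
Concatenate: GCTTACGAAGGAGTTATTGCCTTCATA (length 27; written aligned with the template, i.e. 3'->5').

Answer: GCTTACGAAGGAGTTATTGCCTTCATA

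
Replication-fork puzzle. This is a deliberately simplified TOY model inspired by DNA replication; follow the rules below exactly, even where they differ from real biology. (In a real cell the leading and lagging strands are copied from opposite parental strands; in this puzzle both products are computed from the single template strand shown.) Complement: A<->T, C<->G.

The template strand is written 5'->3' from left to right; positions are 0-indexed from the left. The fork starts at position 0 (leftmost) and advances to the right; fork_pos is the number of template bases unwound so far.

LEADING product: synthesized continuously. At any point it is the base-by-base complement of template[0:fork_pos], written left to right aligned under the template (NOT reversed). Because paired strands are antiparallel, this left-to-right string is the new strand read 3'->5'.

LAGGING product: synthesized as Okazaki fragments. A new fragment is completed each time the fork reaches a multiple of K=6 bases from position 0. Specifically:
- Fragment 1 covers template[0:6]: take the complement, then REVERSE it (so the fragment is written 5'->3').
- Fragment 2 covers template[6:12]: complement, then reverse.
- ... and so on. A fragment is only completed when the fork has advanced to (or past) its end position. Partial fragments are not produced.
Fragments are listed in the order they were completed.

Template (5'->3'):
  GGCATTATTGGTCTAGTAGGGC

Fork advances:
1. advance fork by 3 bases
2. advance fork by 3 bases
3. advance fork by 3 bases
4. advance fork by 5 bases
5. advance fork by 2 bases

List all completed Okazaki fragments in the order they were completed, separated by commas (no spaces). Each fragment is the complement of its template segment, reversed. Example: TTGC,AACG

Step 1: advance 3 -> fork_pos = 0 + 3 = 3. Next multiple of 6 is 6 (not reached); still 0 fragment(s).
Step 2: advance 3 -> fork_pos = 3 + 3 = 6. Reached multiple(s) of 6: 6 -> fragment 1 completed (1 total).
Step 3: advance 3 -> fork_pos = 6 + 3 = 9. Next multiple of 6 is 12 (not reached); still 1 fragment(s).
Step 4: advance 5 -> fork_pos = 9 + 5 = 14. Reached multiple(s) of 6: 12 -> fragment 2 completed (2 total).
Step 5: advance 2 -> fork_pos = 14 + 2 = 16. Next multiple of 6 is 18 (not reached); still 2 fragment(s).
Final fork_pos = 16, so 2 fragment(s) are complete. Build each: template segment -> complement -> reverse.
Fragment 1: template[0:6] = GGCATT -> complement CCGTAA -> reversed AATGCC
Fragment 2: template[6:12] = ATTGGT -> complement TAACCA -> reversed ACCAAT

Answer: AATGCC,ACCAAT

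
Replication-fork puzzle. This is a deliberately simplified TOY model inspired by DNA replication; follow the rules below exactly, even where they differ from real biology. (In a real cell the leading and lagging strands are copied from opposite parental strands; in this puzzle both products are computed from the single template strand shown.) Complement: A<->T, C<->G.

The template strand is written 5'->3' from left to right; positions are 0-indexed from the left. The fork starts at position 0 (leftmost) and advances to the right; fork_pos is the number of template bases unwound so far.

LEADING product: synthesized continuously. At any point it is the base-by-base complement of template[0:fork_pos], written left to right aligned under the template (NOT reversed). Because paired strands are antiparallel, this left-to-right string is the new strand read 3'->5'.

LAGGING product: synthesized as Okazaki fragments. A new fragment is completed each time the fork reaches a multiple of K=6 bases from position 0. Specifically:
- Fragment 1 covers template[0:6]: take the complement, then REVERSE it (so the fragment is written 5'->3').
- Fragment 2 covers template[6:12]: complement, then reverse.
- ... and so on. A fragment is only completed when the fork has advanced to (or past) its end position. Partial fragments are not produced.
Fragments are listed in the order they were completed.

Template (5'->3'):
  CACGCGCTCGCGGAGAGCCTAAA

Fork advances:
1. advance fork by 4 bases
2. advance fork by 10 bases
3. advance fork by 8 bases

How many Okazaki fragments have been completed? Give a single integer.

Answer: 3

Derivation:
Step 1: advance 4 -> fork_pos = 0 + 4 = 4. Next multiple of 6 is 6 (not reached); still 0 fragment(s).
Step 2: advance 10 -> fork_pos = 4 + 10 = 14. Reached multiple(s) of 6: 6, 12 -> fragments 1-2 completed (2 total).
Step 3: advance 8 -> fork_pos = 14 + 8 = 22. Reached multiple(s) of 6: 18 -> fragment 3 completed (3 total).
Check: final fork_pos = 22; the multiples of 6 that are <= 22 are 6..18 -> 22 // 6 = 3 completed fragment(s).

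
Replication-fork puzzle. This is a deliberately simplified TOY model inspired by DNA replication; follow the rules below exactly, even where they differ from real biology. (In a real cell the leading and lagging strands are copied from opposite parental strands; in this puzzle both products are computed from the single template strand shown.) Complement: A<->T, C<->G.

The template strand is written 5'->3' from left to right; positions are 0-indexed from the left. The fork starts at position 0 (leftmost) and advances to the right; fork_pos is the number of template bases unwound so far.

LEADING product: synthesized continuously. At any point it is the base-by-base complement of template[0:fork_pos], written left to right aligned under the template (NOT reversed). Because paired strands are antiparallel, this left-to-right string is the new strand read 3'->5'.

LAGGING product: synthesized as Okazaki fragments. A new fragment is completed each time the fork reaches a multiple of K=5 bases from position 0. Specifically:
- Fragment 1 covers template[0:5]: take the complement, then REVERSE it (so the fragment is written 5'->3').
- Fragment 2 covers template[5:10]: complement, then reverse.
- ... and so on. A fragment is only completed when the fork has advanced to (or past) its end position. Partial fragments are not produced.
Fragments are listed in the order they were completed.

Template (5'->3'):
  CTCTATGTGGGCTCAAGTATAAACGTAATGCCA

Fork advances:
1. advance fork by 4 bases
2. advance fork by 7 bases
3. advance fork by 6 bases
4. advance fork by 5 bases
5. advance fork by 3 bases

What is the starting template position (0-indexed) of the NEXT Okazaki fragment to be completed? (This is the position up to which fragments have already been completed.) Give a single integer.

Step 1: advance 4 -> fork_pos = 0 + 4 = 4. Next multiple of 5 is 5 (not reached); still 0 fragment(s).
Step 2: advance 7 -> fork_pos = 4 + 7 = 11. Reached multiple(s) of 5: 5, 10 -> fragments 1-2 completed (2 total).
Step 3: advance 6 -> fork_pos = 11 + 6 = 17. Reached multiple(s) of 5: 15 -> fragment 3 completed (3 total).
Step 4: advance 5 -> fork_pos = 17 + 5 = 22. Reached multiple(s) of 5: 20 -> fragment 4 completed (4 total).
Step 5: advance 3 -> fork_pos = 22 + 3 = 25. Reached multiple(s) of 5: 25 -> fragment 5 completed (5 total).
5 fragment(s) completed, covering template[0:25] (5 x 5 = 25). The next fragment, fragment 6, covers template[25:30], so it starts at position 25.

Answer: 25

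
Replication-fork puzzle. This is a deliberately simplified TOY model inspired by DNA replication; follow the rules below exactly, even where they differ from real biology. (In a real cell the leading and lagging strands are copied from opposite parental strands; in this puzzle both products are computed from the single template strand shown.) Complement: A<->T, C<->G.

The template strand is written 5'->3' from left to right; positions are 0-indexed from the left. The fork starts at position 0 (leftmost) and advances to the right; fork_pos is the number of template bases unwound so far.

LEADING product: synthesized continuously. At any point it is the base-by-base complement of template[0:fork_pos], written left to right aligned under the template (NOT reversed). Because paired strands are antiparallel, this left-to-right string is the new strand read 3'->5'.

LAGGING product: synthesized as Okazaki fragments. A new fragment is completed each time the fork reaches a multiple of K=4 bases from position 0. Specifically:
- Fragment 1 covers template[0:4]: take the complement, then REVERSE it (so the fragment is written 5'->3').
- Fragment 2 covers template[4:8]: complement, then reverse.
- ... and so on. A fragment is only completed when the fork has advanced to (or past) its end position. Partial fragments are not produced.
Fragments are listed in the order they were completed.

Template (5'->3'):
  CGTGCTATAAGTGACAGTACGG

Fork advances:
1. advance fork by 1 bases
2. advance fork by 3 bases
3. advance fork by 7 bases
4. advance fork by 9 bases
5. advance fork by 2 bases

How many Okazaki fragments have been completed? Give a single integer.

Step 1: advance 1 -> fork_pos = 0 + 1 = 1. Next multiple of 4 is 4 (not reached); still 0 fragment(s).
Step 2: advance 3 -> fork_pos = 1 + 3 = 4. Reached multiple(s) of 4: 4 -> fragment 1 completed (1 total).
Step 3: advance 7 -> fork_pos = 4 + 7 = 11. Reached multiple(s) of 4: 8 -> fragment 2 completed (2 total).
Step 4: advance 9 -> fork_pos = 11 + 9 = 20. Reached multiple(s) of 4: 12, 16, 20 -> fragments 3-5 completed (5 total).
Step 5: advance 2 -> fork_pos = 20 + 2 = 22. Next multiple of 4 is 24 (not reached); still 5 fragment(s).
Check: final fork_pos = 22; the multiples of 4 that are <= 22 are 4..20 -> 22 // 4 = 5 completed fragment(s).

Answer: 5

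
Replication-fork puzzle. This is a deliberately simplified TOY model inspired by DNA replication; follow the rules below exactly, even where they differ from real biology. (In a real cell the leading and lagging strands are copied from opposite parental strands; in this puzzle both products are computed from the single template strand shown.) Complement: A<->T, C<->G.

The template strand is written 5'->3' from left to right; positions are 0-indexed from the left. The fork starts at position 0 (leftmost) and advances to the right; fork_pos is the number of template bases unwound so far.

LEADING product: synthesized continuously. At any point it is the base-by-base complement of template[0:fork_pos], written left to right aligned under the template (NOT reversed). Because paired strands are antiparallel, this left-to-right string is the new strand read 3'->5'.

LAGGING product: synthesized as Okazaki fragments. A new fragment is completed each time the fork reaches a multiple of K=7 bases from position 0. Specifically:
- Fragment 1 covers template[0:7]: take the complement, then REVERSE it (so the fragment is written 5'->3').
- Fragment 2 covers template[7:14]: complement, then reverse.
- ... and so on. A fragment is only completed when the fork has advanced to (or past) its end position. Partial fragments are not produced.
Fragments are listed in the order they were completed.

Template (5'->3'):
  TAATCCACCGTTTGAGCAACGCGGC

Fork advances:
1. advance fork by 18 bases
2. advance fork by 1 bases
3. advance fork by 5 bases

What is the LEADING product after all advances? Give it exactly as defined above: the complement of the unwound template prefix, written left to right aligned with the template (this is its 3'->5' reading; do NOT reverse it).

Answer: ATTAGGTGGCAAACTCGTTGCGCC

Derivation:
Step 1: advance 18 -> fork_pos = 0 + 18 = 18.
Step 2: advance 1 -> fork_pos = 18 + 1 = 19.
Step 3: advance 5 -> fork_pos = 19 + 5 = 24.
Unwound prefix: template[0:24] = TAATCCACCGTTTGAGCAACGCGG
Complement it base by base (A<->T, C<->G), keeping left-to-right order:
  [0:5] TAATC -> ATTAG
  [5:10] CACCG -> GTGGC
  [10:15] TTTGA -> AAACT
  [15:20] GCAAC -> CGTTG
  [20:24] GCGG -> CGCC
Concatenate: ATTAGGTGGCAAACTCGTTGCGCC (length 24; written aligned with the template, i.e. 3'->5').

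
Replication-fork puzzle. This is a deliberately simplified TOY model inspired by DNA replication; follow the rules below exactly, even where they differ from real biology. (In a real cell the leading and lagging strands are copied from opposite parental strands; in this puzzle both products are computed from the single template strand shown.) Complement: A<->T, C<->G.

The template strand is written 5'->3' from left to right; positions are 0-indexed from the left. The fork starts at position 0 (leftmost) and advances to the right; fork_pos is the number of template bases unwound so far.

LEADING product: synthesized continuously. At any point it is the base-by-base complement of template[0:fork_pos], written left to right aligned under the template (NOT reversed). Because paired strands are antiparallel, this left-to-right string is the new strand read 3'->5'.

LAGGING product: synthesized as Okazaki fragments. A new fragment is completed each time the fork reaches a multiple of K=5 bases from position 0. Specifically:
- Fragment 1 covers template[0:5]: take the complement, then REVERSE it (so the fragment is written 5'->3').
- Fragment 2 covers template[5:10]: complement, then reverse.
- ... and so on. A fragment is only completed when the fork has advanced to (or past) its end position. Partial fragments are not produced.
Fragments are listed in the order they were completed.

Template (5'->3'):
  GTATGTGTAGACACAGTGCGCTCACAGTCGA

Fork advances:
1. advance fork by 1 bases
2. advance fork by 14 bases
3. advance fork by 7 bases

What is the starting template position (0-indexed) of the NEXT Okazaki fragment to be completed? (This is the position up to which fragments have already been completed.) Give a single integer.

Answer: 20

Derivation:
Step 1: advance 1 -> fork_pos = 0 + 1 = 1. Next multiple of 5 is 5 (not reached); still 0 fragment(s).
Step 2: advance 14 -> fork_pos = 1 + 14 = 15. Reached multiple(s) of 5: 5, 10, 15 -> fragments 1-3 completed (3 total).
Step 3: advance 7 -> fork_pos = 15 + 7 = 22. Reached multiple(s) of 5: 20 -> fragment 4 completed (4 total).
4 fragment(s) completed, covering template[0:20] (4 x 5 = 20). The next fragment, fragment 5, covers template[20:25], so it starts at position 20.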